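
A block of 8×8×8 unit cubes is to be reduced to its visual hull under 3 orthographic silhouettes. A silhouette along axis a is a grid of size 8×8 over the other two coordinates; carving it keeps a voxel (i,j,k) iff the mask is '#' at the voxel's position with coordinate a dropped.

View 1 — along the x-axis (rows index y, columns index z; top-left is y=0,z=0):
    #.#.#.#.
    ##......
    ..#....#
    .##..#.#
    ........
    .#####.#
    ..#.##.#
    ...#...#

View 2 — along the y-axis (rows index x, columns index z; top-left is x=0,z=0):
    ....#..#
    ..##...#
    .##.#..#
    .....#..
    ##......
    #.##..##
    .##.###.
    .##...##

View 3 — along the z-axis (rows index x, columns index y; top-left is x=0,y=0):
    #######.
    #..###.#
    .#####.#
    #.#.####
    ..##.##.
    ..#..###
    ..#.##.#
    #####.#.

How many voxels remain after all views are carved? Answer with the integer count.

before carving: 512 voxels (8×8×8)
  1. axis=0 (YZ plane), |mask|=24  ⇒  voxels=192
  2. axis=1 (XZ plane), |mask|=26  ⇒  voxels=88
  3. axis=2 (XY plane), |mask|=42  ⇒  voxels=54

voxel count = 54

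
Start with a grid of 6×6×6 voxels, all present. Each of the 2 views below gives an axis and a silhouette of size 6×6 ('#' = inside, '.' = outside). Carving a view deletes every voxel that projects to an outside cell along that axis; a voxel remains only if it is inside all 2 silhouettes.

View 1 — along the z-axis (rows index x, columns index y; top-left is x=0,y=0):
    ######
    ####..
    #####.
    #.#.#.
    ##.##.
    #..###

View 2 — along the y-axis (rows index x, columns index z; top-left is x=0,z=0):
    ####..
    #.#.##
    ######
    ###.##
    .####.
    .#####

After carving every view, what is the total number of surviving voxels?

121 voxels

before carving: 216 voxels (6×6×6)
V1 z: intersect with XY mask (26 set) -- 156 left
V2 y: intersect with XZ mask (28 set) -- 121 left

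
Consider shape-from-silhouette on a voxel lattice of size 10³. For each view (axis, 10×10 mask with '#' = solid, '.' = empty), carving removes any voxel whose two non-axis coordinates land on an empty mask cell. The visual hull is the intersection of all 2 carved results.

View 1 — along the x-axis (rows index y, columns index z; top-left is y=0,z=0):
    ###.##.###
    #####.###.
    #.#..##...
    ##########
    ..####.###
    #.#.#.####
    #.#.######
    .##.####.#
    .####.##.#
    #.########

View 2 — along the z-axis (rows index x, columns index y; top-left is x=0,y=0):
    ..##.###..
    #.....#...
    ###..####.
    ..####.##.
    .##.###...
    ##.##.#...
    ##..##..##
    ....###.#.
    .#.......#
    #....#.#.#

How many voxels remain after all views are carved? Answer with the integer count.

before carving: 1000 voxels (10×10×10)
step 1: project along x, AND mask (75/100) → |grid| = 750
step 2: project along z, AND mask (46/100) → |grid| = 341

|visual hull| = 341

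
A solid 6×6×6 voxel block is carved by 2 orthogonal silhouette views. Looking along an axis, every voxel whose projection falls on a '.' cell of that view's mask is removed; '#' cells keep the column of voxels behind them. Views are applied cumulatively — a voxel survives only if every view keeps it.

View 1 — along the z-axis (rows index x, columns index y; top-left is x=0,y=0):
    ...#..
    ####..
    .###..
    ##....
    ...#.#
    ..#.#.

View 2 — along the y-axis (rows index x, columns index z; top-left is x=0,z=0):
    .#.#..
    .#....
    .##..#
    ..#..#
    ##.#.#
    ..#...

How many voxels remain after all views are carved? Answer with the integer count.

full grid |V| = 216
V1 z: intersect with XY mask (14 set) -- 84 left
V2 y: intersect with XZ mask (13 set) -- 29 left

remaining voxels: 29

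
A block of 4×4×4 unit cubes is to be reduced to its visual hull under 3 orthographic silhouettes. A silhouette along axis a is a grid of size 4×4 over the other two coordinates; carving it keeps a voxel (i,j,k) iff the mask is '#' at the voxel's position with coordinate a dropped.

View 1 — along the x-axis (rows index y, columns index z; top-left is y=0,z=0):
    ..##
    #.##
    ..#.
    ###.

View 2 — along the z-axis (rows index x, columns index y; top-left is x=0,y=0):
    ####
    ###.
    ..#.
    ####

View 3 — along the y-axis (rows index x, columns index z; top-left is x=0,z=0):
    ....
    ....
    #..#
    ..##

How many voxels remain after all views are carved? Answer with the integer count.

initial block: 4^3 = 64
carve view 1 (along x, YZ-mask fill 9/16): 36 voxels remain
carve view 2 (along z, XY-mask fill 12/16): 25 voxels remain
carve view 3 (along y, XZ-mask fill 4/16): 6 voxels remain

voxel count = 6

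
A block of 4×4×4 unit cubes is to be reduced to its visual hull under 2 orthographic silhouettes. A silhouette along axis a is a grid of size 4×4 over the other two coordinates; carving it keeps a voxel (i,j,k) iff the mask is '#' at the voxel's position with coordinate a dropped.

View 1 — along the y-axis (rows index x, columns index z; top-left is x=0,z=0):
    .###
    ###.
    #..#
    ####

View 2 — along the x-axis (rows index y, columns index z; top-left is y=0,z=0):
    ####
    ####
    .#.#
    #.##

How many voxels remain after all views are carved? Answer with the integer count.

start: 4×4×4 = 64 voxels
V1 y: intersect with XZ mask (12 set) -- 48 left
V2 x: intersect with YZ mask (13 set) -- 39 left

|visual hull| = 39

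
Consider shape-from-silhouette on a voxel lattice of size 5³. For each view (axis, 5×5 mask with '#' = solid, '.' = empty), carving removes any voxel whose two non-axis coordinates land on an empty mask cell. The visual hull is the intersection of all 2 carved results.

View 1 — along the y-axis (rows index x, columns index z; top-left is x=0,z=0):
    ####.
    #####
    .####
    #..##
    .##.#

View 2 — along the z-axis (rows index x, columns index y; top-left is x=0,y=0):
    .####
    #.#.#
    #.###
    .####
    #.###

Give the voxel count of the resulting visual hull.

voxel count = 71

before carving: 125 voxels (5×5×5)
V1 y: intersect with XZ mask (19 set) -- 95 left
V2 z: intersect with XY mask (19 set) -- 71 left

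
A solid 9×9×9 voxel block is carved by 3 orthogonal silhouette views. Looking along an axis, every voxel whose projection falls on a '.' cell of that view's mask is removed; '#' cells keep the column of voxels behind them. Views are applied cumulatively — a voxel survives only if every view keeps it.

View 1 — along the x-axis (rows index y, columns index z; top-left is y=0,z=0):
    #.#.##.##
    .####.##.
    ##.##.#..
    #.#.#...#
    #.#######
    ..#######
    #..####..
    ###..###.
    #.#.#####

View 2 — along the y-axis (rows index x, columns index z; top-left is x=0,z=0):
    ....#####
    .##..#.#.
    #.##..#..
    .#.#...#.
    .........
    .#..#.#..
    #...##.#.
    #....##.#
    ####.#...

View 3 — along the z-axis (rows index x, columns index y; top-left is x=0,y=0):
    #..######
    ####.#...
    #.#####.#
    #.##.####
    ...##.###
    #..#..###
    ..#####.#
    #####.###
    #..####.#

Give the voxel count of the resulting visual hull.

133 voxels

full grid |V| = 729
step 1: project along x, AND mask (54/81) → |grid| = 486
step 2: project along y, AND mask (32/81) → |grid| = 192
step 3: project along z, AND mask (56/81) → |grid| = 133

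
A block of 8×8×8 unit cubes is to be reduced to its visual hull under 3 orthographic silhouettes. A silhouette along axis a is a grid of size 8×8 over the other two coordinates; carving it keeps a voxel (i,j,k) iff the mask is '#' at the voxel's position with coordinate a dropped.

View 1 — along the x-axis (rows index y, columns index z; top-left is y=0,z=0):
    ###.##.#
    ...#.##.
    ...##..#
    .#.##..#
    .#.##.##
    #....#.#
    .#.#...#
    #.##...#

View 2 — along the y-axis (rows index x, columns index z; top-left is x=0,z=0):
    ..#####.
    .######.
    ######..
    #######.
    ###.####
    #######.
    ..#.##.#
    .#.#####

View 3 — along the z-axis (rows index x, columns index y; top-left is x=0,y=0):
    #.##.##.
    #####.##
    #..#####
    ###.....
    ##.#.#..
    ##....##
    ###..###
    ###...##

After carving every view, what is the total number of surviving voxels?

111 voxels

full grid |V| = 512
  1. axis=0 (YZ plane), |mask|=31  ⇒  voxels=248
  2. axis=1 (XZ plane), |mask|=48  ⇒  voxels=175
  3. axis=2 (XY plane), |mask|=40  ⇒  voxels=111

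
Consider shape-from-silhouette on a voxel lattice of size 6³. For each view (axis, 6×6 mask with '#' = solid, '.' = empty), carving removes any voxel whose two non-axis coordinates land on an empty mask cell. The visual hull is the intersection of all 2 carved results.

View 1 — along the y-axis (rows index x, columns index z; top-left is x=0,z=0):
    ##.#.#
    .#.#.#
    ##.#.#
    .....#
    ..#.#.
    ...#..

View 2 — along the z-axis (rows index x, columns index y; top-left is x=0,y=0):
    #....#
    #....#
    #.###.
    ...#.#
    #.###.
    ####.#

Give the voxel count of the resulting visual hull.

45 voxels

start: 6×6×6 = 216 voxels
after view 1 [y-axis, 15 of 36 cells solid] → remaining = 90
after view 2 [z-axis, 19 of 36 cells solid] → remaining = 45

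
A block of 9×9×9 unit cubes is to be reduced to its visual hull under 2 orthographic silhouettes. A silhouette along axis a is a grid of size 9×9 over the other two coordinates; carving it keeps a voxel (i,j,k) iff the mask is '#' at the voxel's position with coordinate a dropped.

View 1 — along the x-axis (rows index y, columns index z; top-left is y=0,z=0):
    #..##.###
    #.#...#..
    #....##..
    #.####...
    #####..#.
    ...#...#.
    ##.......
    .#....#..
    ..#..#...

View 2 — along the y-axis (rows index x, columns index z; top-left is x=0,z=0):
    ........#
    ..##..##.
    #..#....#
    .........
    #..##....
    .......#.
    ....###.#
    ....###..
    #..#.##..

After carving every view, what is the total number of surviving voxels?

remaining voxels: 81

full grid |V| = 729
V1 x: intersect with YZ mask (31 set) -- 279 left
V2 y: intersect with XZ mask (23 set) -- 81 left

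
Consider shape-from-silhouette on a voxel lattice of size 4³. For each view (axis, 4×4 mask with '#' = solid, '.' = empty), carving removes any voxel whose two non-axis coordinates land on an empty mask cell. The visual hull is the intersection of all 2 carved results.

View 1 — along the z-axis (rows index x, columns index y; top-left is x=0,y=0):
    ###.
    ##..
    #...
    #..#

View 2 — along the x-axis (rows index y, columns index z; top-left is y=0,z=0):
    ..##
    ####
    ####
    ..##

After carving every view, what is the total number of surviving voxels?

start: 4×4×4 = 64 voxels
after view 1 [z-axis, 8 of 16 cells solid] → remaining = 32
after view 2 [x-axis, 12 of 16 cells solid] → remaining = 22

voxel count = 22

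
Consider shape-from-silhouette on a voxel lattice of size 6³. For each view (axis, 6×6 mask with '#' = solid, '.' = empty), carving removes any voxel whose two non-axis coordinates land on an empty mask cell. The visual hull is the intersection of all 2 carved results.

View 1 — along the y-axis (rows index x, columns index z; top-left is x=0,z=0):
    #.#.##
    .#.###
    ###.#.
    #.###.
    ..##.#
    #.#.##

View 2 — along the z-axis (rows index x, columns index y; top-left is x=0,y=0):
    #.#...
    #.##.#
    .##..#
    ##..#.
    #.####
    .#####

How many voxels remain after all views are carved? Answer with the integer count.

voxel count = 83

start: 6×6×6 = 216 voxels
step 1: project along y, AND mask (23/36) → |grid| = 138
step 2: project along z, AND mask (22/36) → |grid| = 83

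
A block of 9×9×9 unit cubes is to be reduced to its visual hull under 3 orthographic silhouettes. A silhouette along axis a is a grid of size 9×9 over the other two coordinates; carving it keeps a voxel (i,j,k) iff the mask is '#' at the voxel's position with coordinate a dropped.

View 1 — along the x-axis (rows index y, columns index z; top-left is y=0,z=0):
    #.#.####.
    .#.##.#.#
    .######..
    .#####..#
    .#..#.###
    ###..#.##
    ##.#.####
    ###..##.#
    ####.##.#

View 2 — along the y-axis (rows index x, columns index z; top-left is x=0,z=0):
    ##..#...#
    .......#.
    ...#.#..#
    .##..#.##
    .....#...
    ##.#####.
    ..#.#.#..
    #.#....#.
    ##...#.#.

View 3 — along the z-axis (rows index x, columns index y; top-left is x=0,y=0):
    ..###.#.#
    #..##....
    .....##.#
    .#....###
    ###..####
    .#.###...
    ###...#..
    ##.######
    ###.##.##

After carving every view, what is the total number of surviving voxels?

voxel count = 101

full grid |V| = 729
[1] x-view keeps 54 columns → grid now 486
[2] y-view keeps 31 columns → grid now 185
[3] z-view keeps 45 columns → grid now 101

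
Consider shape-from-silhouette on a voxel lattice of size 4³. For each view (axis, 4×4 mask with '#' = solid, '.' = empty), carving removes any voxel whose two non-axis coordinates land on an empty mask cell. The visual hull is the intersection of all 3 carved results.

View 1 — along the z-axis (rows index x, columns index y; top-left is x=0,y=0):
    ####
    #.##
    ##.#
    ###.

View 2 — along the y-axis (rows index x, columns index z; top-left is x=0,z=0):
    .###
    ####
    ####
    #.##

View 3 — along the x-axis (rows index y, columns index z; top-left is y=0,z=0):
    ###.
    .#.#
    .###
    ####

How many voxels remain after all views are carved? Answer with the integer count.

voxel count = 34

full grid |V| = 64
after view 1 [z-axis, 13 of 16 cells solid] → remaining = 52
after view 2 [y-axis, 14 of 16 cells solid] → remaining = 45
after view 3 [x-axis, 12 of 16 cells solid] → remaining = 34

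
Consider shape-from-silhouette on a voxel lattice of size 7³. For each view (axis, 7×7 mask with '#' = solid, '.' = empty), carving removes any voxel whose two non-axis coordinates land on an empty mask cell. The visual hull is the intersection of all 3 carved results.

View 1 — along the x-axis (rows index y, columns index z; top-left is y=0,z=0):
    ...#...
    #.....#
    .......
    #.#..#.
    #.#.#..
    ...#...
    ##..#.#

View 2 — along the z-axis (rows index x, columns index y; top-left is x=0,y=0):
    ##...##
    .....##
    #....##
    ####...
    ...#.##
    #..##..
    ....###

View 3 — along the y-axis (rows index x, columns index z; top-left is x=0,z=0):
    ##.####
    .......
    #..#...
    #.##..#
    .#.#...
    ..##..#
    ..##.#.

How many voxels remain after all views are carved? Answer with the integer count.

initial block: 7^3 = 343
V1 x: intersect with YZ mask (14 set) -- 98 left
V2 z: intersect with XY mask (22 set) -- 48 left
V3 y: intersect with XZ mask (20 set) -- 23 left

|visual hull| = 23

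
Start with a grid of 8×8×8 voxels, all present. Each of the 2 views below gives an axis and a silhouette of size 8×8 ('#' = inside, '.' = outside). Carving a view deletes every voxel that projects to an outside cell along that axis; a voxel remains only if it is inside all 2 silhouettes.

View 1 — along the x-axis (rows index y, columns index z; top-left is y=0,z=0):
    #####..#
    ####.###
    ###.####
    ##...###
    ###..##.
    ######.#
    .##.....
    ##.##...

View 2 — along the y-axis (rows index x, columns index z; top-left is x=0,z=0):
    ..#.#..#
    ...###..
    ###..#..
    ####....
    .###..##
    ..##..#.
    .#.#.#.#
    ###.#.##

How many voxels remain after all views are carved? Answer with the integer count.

before carving: 512 voxels (8×8×8)
after view 1 [x-axis, 43 of 64 cells solid] → remaining = 344
after view 2 [y-axis, 32 of 64 cells solid] → remaining = 176

176 voxels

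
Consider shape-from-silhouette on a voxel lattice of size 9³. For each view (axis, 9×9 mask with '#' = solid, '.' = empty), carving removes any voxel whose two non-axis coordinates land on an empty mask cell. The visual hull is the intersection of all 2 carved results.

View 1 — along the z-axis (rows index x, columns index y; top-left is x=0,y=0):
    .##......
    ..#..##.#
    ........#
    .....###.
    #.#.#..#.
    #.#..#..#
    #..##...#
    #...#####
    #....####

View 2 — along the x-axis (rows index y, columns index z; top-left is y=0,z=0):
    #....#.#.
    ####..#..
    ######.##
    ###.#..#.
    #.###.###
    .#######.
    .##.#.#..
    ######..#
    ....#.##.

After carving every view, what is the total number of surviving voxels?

initial block: 9^3 = 729
[1] z-view keeps 33 columns → grid now 297
[2] x-view keeps 49 columns → grid now 175

voxel count = 175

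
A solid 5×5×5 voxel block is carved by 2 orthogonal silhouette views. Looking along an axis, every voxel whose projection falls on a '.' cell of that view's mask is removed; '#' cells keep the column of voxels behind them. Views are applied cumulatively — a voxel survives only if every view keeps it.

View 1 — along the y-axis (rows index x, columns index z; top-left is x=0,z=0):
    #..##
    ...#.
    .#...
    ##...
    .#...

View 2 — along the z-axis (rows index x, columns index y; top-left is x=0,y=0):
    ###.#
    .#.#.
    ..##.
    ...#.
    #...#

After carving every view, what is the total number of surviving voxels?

voxel count = 20

initial block: 5^3 = 125
carve view 1 (along y, XZ-mask fill 8/25): 40 voxels remain
carve view 2 (along z, XY-mask fill 11/25): 20 voxels remain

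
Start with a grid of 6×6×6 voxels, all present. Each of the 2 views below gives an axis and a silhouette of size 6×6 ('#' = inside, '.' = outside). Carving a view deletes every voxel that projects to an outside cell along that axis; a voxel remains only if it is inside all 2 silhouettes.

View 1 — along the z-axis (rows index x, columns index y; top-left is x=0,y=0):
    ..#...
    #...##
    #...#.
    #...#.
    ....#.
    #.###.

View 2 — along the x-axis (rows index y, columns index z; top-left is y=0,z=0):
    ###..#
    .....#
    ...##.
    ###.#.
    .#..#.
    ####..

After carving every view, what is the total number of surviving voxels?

initial block: 6^3 = 216
V1 z: intersect with XY mask (13 set) -- 78 left
V2 x: intersect with YZ mask (17 set) -- 38 left

38 voxels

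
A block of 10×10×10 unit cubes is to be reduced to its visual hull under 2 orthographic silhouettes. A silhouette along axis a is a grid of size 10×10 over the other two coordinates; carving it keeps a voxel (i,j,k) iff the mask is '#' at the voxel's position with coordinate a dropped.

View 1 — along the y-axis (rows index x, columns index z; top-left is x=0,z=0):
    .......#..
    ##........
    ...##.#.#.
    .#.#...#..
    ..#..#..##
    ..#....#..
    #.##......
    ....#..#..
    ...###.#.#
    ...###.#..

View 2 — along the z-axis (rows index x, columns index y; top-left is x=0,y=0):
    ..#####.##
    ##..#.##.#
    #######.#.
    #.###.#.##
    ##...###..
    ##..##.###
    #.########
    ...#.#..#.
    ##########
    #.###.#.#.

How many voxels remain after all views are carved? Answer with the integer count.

213 voxels

start: 10×10×10 = 1000 voxels
step 1: project along y, AND mask (30/100) → |grid| = 300
step 2: project along z, AND mask (68/100) → |grid| = 213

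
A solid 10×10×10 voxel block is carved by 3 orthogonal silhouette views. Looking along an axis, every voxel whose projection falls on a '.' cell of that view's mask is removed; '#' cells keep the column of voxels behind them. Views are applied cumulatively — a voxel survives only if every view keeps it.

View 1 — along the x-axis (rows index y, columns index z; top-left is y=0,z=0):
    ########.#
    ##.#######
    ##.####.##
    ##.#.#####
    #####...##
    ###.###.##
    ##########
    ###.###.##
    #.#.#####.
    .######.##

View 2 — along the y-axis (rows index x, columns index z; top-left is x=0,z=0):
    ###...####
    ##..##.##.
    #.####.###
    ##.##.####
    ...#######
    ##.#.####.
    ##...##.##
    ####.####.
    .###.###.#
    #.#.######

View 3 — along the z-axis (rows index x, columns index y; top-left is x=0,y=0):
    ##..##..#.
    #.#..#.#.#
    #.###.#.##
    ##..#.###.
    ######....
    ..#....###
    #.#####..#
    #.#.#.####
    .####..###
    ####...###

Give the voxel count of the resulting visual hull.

initial block: 10^3 = 1000
V1 x: intersect with YZ mask (82 set) -- 820 left
V2 y: intersect with XZ mask (72 set) -- 590 left
V3 z: intersect with XY mask (61 set) -- 356 left

|visual hull| = 356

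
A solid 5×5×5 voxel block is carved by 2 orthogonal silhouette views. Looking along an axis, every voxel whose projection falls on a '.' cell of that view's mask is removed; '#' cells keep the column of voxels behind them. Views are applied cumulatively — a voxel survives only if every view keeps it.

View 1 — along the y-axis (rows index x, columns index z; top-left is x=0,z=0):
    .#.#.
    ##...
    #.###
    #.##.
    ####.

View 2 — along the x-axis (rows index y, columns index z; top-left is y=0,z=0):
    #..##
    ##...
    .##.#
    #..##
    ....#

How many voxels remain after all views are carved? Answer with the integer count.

voxel count = 33

before carving: 125 voxels (5×5×5)
[1] y-view keeps 15 columns → grid now 75
[2] x-view keeps 12 columns → grid now 33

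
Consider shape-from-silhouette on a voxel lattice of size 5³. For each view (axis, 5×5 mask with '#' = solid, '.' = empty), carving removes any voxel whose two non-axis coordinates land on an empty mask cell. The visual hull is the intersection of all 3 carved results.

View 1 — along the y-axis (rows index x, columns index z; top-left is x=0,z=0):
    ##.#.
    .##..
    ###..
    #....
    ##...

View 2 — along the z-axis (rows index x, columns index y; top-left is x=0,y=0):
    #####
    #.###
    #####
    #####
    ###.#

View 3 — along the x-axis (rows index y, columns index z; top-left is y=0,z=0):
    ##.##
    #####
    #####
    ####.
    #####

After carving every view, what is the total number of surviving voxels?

voxel count = 49

full grid |V| = 125
carve view 1 (along y, XZ-mask fill 11/25): 55 voxels remain
carve view 2 (along z, XY-mask fill 23/25): 51 voxels remain
carve view 3 (along x, YZ-mask fill 23/25): 49 voxels remain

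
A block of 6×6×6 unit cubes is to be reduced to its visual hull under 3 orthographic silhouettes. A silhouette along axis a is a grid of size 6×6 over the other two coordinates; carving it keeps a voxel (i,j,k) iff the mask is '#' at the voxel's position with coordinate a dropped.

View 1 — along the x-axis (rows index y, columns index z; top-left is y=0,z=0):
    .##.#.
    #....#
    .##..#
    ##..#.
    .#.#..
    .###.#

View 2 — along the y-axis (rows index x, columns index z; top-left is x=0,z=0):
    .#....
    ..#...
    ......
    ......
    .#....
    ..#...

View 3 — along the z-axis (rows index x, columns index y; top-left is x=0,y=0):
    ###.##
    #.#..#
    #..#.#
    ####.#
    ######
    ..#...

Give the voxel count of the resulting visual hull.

|visual hull| = 13

before carving: 216 voxels (6×6×6)
after view 1 [x-axis, 17 of 36 cells solid] → remaining = 102
after view 2 [y-axis, 4 of 36 cells solid] → remaining = 16
after view 3 [z-axis, 23 of 36 cells solid] → remaining = 13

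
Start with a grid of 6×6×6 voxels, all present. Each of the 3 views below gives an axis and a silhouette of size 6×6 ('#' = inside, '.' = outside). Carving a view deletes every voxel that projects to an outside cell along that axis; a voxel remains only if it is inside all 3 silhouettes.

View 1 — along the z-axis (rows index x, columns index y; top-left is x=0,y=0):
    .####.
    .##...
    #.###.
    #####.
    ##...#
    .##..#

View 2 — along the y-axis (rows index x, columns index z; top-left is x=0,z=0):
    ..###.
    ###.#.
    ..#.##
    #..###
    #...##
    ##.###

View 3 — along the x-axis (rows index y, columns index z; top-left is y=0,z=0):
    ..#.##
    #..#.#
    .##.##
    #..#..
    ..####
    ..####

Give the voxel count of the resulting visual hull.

voxel count = 47

before carving: 216 voxels (6×6×6)
step 1: project along z, AND mask (21/36) → |grid| = 126
step 2: project along y, AND mask (22/36) → |grid| = 76
step 3: project along x, AND mask (20/36) → |grid| = 47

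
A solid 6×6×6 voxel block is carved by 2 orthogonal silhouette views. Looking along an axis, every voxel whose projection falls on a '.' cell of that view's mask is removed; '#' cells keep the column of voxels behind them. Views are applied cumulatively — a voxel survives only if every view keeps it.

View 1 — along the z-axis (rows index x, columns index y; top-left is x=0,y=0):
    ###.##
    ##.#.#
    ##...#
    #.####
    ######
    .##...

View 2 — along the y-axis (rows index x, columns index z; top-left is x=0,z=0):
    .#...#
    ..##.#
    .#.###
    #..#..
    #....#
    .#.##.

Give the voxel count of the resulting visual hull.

initial block: 6^3 = 216
carve view 1 (along z, XY-mask fill 25/36): 150 voxels remain
carve view 2 (along y, XZ-mask fill 16/36): 62 voxels remain

62 voxels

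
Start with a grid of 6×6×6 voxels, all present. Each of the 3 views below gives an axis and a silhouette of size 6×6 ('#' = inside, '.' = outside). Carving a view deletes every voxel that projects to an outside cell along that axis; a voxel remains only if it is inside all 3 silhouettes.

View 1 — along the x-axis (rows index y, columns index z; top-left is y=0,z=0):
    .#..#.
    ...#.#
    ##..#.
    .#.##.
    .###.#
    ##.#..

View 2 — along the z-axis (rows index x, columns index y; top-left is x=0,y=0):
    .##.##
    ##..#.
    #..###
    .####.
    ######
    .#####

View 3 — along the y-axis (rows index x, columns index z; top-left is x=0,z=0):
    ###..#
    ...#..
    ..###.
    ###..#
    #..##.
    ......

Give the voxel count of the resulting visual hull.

remaining voxels: 32

initial block: 6^3 = 216
step 1: project along x, AND mask (17/36) → |grid| = 102
step 2: project along z, AND mask (26/36) → |grid| = 76
step 3: project along y, AND mask (15/36) → |grid| = 32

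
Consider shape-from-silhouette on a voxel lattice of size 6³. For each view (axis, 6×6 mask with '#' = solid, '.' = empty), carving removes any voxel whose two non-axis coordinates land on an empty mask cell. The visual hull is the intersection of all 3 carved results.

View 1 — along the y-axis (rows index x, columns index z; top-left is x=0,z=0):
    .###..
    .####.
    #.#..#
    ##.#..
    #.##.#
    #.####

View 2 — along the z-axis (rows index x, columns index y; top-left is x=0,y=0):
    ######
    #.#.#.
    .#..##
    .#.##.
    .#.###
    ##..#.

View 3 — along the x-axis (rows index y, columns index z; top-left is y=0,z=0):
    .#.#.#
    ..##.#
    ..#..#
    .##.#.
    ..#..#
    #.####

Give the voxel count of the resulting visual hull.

start: 6×6×6 = 216 voxels
carve view 1 (along y, XZ-mask fill 22/36): 132 voxels remain
carve view 2 (along z, XY-mask fill 22/36): 79 voxels remain
carve view 3 (along x, YZ-mask fill 18/36): 40 voxels remain

remaining voxels: 40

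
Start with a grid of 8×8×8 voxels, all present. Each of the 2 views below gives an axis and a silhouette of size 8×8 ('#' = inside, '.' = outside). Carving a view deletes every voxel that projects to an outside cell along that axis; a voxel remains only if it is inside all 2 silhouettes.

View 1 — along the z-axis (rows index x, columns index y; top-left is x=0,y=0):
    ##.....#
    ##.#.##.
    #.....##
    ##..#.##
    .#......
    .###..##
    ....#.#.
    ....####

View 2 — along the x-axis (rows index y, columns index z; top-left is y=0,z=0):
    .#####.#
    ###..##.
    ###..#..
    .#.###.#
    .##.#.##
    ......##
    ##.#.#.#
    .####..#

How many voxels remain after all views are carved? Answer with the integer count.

137 voxels

initial block: 8^3 = 512
  1. axis=2 (XY plane), |mask|=28  ⇒  voxels=224
  2. axis=0 (YZ plane), |mask|=37  ⇒  voxels=137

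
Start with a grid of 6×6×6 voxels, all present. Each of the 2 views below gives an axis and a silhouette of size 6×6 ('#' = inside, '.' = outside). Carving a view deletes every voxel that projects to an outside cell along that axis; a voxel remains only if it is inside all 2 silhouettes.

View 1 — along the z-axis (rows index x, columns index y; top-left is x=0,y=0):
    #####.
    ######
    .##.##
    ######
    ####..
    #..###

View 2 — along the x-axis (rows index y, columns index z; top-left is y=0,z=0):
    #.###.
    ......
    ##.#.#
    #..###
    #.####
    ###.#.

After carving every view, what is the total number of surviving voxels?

before carving: 216 voxels (6×6×6)
V1 z: intersect with XY mask (29 set) -- 174 left
V2 x: intersect with YZ mask (21 set) -- 101 left

remaining voxels: 101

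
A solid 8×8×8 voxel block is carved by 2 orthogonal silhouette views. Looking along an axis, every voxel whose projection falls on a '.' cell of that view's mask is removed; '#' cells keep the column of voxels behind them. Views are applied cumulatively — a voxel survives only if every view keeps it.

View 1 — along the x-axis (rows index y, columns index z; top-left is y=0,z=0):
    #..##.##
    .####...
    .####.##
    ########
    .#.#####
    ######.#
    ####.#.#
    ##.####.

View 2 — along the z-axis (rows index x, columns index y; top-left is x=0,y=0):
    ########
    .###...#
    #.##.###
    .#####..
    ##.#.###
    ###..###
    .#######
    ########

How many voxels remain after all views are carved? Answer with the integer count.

initial block: 8^3 = 512
[1] x-view keeps 48 columns → grid now 384
[2] z-view keeps 50 columns → grid now 302

302 voxels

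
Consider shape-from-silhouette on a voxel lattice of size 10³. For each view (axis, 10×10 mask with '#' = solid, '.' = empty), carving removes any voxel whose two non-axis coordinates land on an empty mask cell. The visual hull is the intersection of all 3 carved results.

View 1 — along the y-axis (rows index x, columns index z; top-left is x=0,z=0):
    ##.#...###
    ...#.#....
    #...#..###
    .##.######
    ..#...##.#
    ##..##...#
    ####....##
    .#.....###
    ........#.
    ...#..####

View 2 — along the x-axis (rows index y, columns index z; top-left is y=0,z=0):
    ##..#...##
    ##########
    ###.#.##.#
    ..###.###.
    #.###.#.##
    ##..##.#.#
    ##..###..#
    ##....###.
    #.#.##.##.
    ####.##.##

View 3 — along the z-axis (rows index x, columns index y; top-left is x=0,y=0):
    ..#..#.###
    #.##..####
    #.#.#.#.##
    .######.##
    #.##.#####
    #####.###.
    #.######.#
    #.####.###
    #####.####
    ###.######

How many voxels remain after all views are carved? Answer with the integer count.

initial block: 10^3 = 1000
step 1: project along y, AND mask (46/100) → |grid| = 460
step 2: project along x, AND mask (66/100) → |grid| = 306
step 3: project along z, AND mask (76/100) → |grid| = 224

voxel count = 224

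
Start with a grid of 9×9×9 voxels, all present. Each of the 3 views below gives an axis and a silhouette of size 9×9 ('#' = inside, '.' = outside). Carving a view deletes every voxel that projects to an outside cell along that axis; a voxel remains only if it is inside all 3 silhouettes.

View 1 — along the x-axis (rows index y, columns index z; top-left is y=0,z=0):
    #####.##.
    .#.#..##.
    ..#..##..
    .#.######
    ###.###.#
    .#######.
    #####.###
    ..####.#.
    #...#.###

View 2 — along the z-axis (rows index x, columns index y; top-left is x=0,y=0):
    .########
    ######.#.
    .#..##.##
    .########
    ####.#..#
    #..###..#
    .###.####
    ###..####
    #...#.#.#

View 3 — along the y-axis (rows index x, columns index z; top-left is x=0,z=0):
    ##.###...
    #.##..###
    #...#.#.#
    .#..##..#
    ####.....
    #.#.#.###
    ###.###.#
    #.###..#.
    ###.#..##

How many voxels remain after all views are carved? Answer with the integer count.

|visual hull| = 189

full grid |V| = 729
carve view 1 (along x, YZ-mask fill 53/81): 477 voxels remain
carve view 2 (along z, XY-mask fill 57/81): 331 voxels remain
carve view 3 (along y, XZ-mask fill 47/81): 189 voxels remain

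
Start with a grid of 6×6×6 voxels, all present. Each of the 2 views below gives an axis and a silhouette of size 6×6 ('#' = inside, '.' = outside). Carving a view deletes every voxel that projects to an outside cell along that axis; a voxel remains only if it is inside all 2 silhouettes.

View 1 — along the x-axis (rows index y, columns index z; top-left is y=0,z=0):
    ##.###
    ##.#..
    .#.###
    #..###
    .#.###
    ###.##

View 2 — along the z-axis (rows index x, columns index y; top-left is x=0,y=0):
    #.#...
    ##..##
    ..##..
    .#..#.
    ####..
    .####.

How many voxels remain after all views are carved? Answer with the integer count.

full grid |V| = 216
V1 x: intersect with YZ mask (25 set) -- 150 left
V2 z: intersect with XY mask (18 set) -- 72 left

voxel count = 72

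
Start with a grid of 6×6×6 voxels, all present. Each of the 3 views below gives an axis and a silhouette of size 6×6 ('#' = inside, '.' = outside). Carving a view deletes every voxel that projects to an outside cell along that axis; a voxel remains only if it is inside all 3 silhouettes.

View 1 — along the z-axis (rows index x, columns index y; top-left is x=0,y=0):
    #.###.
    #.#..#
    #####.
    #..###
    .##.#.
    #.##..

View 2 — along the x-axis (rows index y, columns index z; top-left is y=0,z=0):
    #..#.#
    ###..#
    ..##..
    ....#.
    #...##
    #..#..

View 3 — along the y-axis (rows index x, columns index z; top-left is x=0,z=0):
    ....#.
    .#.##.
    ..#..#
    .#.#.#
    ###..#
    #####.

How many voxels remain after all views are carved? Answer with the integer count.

initial block: 6^3 = 216
after view 1 [z-axis, 22 of 36 cells solid] → remaining = 132
after view 2 [x-axis, 15 of 36 cells solid] → remaining = 53
after view 3 [y-axis, 18 of 36 cells solid] → remaining = 26

remaining voxels: 26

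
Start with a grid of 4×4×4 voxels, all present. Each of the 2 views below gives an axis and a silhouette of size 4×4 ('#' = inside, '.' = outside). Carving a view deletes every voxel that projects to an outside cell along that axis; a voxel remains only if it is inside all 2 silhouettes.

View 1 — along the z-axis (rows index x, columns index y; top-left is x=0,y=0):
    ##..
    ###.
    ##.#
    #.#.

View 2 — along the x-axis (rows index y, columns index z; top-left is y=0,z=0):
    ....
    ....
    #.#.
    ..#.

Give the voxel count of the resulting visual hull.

5 voxels

before carving: 64 voxels (4×4×4)
after view 1 [z-axis, 10 of 16 cells solid] → remaining = 40
after view 2 [x-axis, 3 of 16 cells solid] → remaining = 5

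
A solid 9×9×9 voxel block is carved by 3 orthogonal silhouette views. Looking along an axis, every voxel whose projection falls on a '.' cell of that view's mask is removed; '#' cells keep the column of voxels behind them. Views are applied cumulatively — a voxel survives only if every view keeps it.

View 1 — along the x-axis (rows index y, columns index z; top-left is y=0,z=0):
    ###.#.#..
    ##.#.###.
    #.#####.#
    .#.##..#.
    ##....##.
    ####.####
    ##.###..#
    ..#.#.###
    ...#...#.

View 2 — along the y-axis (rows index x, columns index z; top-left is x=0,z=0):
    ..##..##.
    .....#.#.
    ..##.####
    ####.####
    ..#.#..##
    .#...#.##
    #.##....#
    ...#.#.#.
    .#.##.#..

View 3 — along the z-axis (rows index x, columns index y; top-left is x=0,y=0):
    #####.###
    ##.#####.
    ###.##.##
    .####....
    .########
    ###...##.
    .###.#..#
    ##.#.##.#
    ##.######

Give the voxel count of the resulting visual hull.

voxel count = 142

before carving: 729 voxels (9×9×9)
  1. axis=0 (YZ plane), |mask|=47  ⇒  voxels=423
  2. axis=1 (XZ plane), |mask|=39  ⇒  voxels=202
  3. axis=2 (XY plane), |mask|=58  ⇒  voxels=142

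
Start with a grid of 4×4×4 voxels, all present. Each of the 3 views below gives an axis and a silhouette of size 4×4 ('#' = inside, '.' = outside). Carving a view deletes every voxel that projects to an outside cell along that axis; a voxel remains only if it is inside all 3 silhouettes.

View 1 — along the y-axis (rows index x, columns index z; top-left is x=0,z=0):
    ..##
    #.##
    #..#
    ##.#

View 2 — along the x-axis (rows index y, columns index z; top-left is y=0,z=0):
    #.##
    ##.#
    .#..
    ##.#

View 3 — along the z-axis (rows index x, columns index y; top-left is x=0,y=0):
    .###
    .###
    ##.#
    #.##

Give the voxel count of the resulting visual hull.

|visual hull| = 18

full grid |V| = 64
after view 1 [y-axis, 10 of 16 cells solid] → remaining = 40
after view 2 [x-axis, 10 of 16 cells solid] → remaining = 26
after view 3 [z-axis, 12 of 16 cells solid] → remaining = 18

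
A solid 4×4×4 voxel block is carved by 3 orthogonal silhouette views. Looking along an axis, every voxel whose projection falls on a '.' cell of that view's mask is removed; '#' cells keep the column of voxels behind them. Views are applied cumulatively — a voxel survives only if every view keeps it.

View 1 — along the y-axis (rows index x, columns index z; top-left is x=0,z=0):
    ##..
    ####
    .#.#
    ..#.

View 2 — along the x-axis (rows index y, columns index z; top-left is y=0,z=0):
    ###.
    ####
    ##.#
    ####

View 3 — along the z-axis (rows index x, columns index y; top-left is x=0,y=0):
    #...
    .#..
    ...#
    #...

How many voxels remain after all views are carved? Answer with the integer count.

|visual hull| = 9

start: 4×4×4 = 64 voxels
[1] y-view keeps 9 columns → grid now 36
[2] x-view keeps 14 columns → grid now 32
[3] z-view keeps 4 columns → grid now 9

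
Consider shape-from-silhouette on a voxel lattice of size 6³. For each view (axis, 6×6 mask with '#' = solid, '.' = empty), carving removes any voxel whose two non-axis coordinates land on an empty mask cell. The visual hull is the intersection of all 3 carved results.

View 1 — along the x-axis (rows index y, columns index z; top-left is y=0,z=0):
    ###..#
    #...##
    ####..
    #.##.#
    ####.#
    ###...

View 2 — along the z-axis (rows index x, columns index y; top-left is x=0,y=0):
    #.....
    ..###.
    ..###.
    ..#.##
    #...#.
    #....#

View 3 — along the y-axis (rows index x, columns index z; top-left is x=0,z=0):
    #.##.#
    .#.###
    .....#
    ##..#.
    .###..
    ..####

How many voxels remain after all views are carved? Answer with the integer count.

remaining voxels: 26

initial block: 6^3 = 216
[1] x-view keeps 23 columns → grid now 138
[2] z-view keeps 14 columns → grid now 58
[3] y-view keeps 19 columns → grid now 26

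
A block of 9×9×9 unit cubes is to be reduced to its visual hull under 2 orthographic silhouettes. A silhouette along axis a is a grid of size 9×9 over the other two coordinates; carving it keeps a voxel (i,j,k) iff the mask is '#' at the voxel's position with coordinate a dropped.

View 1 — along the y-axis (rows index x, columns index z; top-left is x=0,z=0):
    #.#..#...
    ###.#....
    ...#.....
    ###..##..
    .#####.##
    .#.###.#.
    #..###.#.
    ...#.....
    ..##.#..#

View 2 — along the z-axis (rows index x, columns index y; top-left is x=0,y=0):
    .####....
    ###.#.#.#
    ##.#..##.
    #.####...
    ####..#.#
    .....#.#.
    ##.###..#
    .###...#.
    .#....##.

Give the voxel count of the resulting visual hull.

full grid |V| = 729
carve view 1 (along y, XZ-mask fill 35/81): 315 voxels remain
carve view 2 (along z, XY-mask fill 41/81): 164 voxels remain

voxel count = 164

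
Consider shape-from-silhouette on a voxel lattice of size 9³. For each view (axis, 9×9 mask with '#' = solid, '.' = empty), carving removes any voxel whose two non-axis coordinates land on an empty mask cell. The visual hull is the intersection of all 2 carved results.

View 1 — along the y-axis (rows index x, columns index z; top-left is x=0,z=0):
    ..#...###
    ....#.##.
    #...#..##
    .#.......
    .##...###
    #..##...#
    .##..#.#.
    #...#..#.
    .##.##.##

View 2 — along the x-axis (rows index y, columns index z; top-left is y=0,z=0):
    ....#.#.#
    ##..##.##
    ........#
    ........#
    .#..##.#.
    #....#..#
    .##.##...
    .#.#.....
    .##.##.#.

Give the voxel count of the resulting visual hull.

119 voxels

initial block: 9^3 = 729
[1] y-view keeps 34 columns → grid now 306
[2] x-view keeps 29 columns → grid now 119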